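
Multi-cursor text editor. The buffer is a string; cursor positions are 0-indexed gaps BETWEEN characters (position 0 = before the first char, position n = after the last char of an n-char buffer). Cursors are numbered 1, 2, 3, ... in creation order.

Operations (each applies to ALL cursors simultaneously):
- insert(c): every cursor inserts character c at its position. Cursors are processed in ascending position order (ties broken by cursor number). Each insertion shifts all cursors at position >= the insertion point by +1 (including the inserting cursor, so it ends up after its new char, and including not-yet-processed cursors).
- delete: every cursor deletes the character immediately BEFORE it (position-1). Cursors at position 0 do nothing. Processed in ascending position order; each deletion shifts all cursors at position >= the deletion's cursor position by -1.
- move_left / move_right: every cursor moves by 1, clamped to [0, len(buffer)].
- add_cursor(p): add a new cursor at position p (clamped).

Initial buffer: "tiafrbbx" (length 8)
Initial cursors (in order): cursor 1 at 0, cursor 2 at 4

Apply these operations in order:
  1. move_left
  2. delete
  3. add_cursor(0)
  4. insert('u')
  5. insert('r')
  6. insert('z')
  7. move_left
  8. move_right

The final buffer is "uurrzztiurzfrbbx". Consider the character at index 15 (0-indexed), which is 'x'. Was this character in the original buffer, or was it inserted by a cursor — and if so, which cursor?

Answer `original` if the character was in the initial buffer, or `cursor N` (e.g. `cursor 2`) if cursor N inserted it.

Answer: original

Derivation:
After op 1 (move_left): buffer="tiafrbbx" (len 8), cursors c1@0 c2@3, authorship ........
After op 2 (delete): buffer="tifrbbx" (len 7), cursors c1@0 c2@2, authorship .......
After op 3 (add_cursor(0)): buffer="tifrbbx" (len 7), cursors c1@0 c3@0 c2@2, authorship .......
After op 4 (insert('u')): buffer="uutiufrbbx" (len 10), cursors c1@2 c3@2 c2@5, authorship 13..2.....
After op 5 (insert('r')): buffer="uurrtiurfrbbx" (len 13), cursors c1@4 c3@4 c2@8, authorship 1313..22.....
After op 6 (insert('z')): buffer="uurrzztiurzfrbbx" (len 16), cursors c1@6 c3@6 c2@11, authorship 131313..222.....
After op 7 (move_left): buffer="uurrzztiurzfrbbx" (len 16), cursors c1@5 c3@5 c2@10, authorship 131313..222.....
After op 8 (move_right): buffer="uurrzztiurzfrbbx" (len 16), cursors c1@6 c3@6 c2@11, authorship 131313..222.....
Authorship (.=original, N=cursor N): 1 3 1 3 1 3 . . 2 2 2 . . . . .
Index 15: author = original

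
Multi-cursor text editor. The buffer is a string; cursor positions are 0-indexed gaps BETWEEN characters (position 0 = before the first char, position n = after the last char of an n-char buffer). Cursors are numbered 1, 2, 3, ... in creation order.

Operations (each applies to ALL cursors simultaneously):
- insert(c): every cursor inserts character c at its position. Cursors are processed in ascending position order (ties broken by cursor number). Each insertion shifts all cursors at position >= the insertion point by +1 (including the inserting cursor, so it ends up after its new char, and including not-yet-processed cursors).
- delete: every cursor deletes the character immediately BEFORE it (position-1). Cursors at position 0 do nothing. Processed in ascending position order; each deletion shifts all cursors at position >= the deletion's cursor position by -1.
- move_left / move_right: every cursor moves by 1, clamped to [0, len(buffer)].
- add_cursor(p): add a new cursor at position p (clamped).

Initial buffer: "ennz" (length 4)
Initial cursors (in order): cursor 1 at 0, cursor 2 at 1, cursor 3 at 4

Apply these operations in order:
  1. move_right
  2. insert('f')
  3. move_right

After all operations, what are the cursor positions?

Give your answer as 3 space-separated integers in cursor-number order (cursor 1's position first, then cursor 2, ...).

After op 1 (move_right): buffer="ennz" (len 4), cursors c1@1 c2@2 c3@4, authorship ....
After op 2 (insert('f')): buffer="efnfnzf" (len 7), cursors c1@2 c2@4 c3@7, authorship .1.2..3
After op 3 (move_right): buffer="efnfnzf" (len 7), cursors c1@3 c2@5 c3@7, authorship .1.2..3

Answer: 3 5 7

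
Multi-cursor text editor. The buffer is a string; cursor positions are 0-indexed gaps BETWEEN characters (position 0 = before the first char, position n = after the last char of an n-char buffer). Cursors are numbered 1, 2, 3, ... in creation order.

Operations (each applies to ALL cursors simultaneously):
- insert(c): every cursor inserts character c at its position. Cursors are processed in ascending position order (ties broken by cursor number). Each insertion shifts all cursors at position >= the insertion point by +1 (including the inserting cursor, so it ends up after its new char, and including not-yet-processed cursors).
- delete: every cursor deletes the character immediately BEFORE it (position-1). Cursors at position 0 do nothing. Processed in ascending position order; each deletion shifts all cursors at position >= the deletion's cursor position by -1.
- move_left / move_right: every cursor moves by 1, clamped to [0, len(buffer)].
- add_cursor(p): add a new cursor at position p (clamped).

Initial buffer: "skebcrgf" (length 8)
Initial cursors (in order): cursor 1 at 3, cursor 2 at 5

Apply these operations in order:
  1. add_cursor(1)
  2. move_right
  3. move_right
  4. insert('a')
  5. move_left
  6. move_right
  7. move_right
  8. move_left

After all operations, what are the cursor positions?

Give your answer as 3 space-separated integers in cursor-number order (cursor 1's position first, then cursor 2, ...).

After op 1 (add_cursor(1)): buffer="skebcrgf" (len 8), cursors c3@1 c1@3 c2@5, authorship ........
After op 2 (move_right): buffer="skebcrgf" (len 8), cursors c3@2 c1@4 c2@6, authorship ........
After op 3 (move_right): buffer="skebcrgf" (len 8), cursors c3@3 c1@5 c2@7, authorship ........
After op 4 (insert('a')): buffer="skeabcargaf" (len 11), cursors c3@4 c1@7 c2@10, authorship ...3..1..2.
After op 5 (move_left): buffer="skeabcargaf" (len 11), cursors c3@3 c1@6 c2@9, authorship ...3..1..2.
After op 6 (move_right): buffer="skeabcargaf" (len 11), cursors c3@4 c1@7 c2@10, authorship ...3..1..2.
After op 7 (move_right): buffer="skeabcargaf" (len 11), cursors c3@5 c1@8 c2@11, authorship ...3..1..2.
After op 8 (move_left): buffer="skeabcargaf" (len 11), cursors c3@4 c1@7 c2@10, authorship ...3..1..2.

Answer: 7 10 4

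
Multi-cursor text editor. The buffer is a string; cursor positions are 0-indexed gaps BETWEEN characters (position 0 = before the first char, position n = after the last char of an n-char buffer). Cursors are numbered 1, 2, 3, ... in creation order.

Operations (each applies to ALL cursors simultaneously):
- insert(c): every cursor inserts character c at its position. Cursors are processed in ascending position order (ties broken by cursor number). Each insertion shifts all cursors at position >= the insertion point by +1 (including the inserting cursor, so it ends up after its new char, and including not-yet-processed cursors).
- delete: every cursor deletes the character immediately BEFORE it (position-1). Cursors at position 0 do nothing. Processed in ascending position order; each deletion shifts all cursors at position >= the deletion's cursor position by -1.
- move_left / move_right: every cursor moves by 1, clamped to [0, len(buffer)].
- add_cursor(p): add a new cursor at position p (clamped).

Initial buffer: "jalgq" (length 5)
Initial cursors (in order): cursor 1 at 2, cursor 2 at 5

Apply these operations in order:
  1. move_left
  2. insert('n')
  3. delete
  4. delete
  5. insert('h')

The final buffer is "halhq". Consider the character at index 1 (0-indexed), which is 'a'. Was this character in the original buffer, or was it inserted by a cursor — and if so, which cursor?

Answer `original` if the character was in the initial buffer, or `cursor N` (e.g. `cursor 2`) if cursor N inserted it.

Answer: original

Derivation:
After op 1 (move_left): buffer="jalgq" (len 5), cursors c1@1 c2@4, authorship .....
After op 2 (insert('n')): buffer="jnalgnq" (len 7), cursors c1@2 c2@6, authorship .1...2.
After op 3 (delete): buffer="jalgq" (len 5), cursors c1@1 c2@4, authorship .....
After op 4 (delete): buffer="alq" (len 3), cursors c1@0 c2@2, authorship ...
After op 5 (insert('h')): buffer="halhq" (len 5), cursors c1@1 c2@4, authorship 1..2.
Authorship (.=original, N=cursor N): 1 . . 2 .
Index 1: author = original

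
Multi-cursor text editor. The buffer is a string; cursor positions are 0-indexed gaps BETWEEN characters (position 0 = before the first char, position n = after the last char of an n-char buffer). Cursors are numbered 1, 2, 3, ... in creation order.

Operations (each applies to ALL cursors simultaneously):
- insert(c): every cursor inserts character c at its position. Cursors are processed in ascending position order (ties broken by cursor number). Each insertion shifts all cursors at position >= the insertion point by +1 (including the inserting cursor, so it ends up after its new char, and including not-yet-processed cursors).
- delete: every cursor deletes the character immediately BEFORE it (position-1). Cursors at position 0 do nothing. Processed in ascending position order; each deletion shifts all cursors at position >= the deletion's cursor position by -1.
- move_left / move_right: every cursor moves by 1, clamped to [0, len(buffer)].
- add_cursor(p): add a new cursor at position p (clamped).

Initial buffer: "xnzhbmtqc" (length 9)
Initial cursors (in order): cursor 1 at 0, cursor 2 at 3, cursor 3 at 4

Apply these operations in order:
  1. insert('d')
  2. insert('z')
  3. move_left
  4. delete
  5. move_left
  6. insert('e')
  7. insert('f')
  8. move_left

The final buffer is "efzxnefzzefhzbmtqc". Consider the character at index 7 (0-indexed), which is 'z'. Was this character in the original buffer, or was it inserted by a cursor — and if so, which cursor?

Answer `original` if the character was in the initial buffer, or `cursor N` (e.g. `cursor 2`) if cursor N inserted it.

After op 1 (insert('d')): buffer="dxnzdhdbmtqc" (len 12), cursors c1@1 c2@5 c3@7, authorship 1...2.3.....
After op 2 (insert('z')): buffer="dzxnzdzhdzbmtqc" (len 15), cursors c1@2 c2@7 c3@10, authorship 11...22.33.....
After op 3 (move_left): buffer="dzxnzdzhdzbmtqc" (len 15), cursors c1@1 c2@6 c3@9, authorship 11...22.33.....
After op 4 (delete): buffer="zxnzzhzbmtqc" (len 12), cursors c1@0 c2@4 c3@6, authorship 1...2.3.....
After op 5 (move_left): buffer="zxnzzhzbmtqc" (len 12), cursors c1@0 c2@3 c3@5, authorship 1...2.3.....
After op 6 (insert('e')): buffer="ezxnezzehzbmtqc" (len 15), cursors c1@1 c2@5 c3@8, authorship 11..2.23.3.....
After op 7 (insert('f')): buffer="efzxnefzzefhzbmtqc" (len 18), cursors c1@2 c2@7 c3@11, authorship 111..22.233.3.....
After op 8 (move_left): buffer="efzxnefzzefhzbmtqc" (len 18), cursors c1@1 c2@6 c3@10, authorship 111..22.233.3.....
Authorship (.=original, N=cursor N): 1 1 1 . . 2 2 . 2 3 3 . 3 . . . . .
Index 7: author = original

Answer: original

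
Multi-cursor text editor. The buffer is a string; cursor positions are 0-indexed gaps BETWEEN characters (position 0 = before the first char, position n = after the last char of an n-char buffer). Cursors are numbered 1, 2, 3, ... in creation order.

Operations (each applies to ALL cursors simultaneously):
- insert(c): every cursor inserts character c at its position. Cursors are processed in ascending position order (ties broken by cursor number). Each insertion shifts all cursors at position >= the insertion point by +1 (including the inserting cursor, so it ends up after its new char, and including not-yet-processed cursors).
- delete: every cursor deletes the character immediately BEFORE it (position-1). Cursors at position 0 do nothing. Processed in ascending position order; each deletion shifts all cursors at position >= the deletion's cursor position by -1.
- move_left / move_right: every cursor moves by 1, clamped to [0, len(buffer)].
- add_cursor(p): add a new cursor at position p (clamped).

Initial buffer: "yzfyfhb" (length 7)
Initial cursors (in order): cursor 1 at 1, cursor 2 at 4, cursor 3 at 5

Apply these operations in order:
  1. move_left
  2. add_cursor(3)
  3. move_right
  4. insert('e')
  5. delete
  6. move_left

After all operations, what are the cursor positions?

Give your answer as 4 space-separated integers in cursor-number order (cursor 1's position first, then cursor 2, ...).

Answer: 0 3 4 3

Derivation:
After op 1 (move_left): buffer="yzfyfhb" (len 7), cursors c1@0 c2@3 c3@4, authorship .......
After op 2 (add_cursor(3)): buffer="yzfyfhb" (len 7), cursors c1@0 c2@3 c4@3 c3@4, authorship .......
After op 3 (move_right): buffer="yzfyfhb" (len 7), cursors c1@1 c2@4 c4@4 c3@5, authorship .......
After op 4 (insert('e')): buffer="yezfyeefehb" (len 11), cursors c1@2 c2@7 c4@7 c3@9, authorship .1...24.3..
After op 5 (delete): buffer="yzfyfhb" (len 7), cursors c1@1 c2@4 c4@4 c3@5, authorship .......
After op 6 (move_left): buffer="yzfyfhb" (len 7), cursors c1@0 c2@3 c4@3 c3@4, authorship .......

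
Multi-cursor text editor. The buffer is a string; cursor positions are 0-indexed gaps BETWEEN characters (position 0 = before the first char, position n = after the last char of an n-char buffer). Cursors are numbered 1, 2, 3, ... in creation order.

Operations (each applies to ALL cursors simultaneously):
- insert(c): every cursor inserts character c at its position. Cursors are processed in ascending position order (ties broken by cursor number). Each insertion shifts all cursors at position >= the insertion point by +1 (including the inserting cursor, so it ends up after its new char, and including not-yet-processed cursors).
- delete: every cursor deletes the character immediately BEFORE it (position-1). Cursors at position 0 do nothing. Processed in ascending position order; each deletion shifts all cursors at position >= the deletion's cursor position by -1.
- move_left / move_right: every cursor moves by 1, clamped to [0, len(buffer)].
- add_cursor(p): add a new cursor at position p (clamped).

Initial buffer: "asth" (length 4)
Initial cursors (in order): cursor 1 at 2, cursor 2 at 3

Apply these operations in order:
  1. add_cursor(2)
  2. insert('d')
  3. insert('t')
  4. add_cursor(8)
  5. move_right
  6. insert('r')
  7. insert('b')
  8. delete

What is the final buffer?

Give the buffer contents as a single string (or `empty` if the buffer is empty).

Answer: asddtttrrdtrhr

Derivation:
After op 1 (add_cursor(2)): buffer="asth" (len 4), cursors c1@2 c3@2 c2@3, authorship ....
After op 2 (insert('d')): buffer="asddtdh" (len 7), cursors c1@4 c3@4 c2@6, authorship ..13.2.
After op 3 (insert('t')): buffer="asddtttdth" (len 10), cursors c1@6 c3@6 c2@9, authorship ..1313.22.
After op 4 (add_cursor(8)): buffer="asddtttdth" (len 10), cursors c1@6 c3@6 c4@8 c2@9, authorship ..1313.22.
After op 5 (move_right): buffer="asddtttdth" (len 10), cursors c1@7 c3@7 c4@9 c2@10, authorship ..1313.22.
After op 6 (insert('r')): buffer="asddtttrrdtrhr" (len 14), cursors c1@9 c3@9 c4@12 c2@14, authorship ..1313.13224.2
After op 7 (insert('b')): buffer="asddtttrrbbdtrbhrb" (len 18), cursors c1@11 c3@11 c4@15 c2@18, authorship ..1313.13132244.22
After op 8 (delete): buffer="asddtttrrdtrhr" (len 14), cursors c1@9 c3@9 c4@12 c2@14, authorship ..1313.13224.2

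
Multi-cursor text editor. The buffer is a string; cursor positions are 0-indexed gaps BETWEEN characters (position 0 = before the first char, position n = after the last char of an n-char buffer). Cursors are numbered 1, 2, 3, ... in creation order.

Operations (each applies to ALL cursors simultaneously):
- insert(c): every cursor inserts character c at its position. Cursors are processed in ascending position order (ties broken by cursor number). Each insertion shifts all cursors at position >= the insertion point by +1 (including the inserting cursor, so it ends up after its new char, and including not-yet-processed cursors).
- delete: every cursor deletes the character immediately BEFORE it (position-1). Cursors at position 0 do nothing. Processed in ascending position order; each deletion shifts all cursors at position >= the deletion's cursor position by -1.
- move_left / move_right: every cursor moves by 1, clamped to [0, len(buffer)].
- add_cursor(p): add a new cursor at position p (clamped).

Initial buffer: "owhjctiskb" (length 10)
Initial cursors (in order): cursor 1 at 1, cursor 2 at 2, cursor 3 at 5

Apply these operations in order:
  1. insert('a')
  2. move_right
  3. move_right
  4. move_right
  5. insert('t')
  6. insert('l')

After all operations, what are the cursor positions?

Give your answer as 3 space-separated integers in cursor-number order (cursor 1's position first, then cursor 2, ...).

Answer: 7 11 17

Derivation:
After op 1 (insert('a')): buffer="oawahjcatiskb" (len 13), cursors c1@2 c2@4 c3@8, authorship .1.2...3.....
After op 2 (move_right): buffer="oawahjcatiskb" (len 13), cursors c1@3 c2@5 c3@9, authorship .1.2...3.....
After op 3 (move_right): buffer="oawahjcatiskb" (len 13), cursors c1@4 c2@6 c3@10, authorship .1.2...3.....
After op 4 (move_right): buffer="oawahjcatiskb" (len 13), cursors c1@5 c2@7 c3@11, authorship .1.2...3.....
After op 5 (insert('t')): buffer="oawahtjctatistkb" (len 16), cursors c1@6 c2@9 c3@14, authorship .1.2.1..23...3..
After op 6 (insert('l')): buffer="oawahtljctlatistlkb" (len 19), cursors c1@7 c2@11 c3@17, authorship .1.2.11..223...33..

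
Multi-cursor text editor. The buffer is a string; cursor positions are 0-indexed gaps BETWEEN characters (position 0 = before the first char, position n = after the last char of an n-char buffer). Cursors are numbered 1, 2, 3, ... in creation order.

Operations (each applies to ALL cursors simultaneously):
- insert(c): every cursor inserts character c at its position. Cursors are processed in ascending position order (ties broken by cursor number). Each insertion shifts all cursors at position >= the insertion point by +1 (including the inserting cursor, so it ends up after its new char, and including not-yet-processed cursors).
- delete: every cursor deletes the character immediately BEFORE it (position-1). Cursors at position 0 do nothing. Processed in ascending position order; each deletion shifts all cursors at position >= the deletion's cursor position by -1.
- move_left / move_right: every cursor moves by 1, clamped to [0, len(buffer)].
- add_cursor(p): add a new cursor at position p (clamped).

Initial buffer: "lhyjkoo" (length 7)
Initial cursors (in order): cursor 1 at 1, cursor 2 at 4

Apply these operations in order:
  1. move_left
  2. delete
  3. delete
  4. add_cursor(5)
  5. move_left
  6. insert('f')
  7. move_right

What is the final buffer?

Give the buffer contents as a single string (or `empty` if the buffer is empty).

After op 1 (move_left): buffer="lhyjkoo" (len 7), cursors c1@0 c2@3, authorship .......
After op 2 (delete): buffer="lhjkoo" (len 6), cursors c1@0 c2@2, authorship ......
After op 3 (delete): buffer="ljkoo" (len 5), cursors c1@0 c2@1, authorship .....
After op 4 (add_cursor(5)): buffer="ljkoo" (len 5), cursors c1@0 c2@1 c3@5, authorship .....
After op 5 (move_left): buffer="ljkoo" (len 5), cursors c1@0 c2@0 c3@4, authorship .....
After op 6 (insert('f')): buffer="ffljkofo" (len 8), cursors c1@2 c2@2 c3@7, authorship 12....3.
After op 7 (move_right): buffer="ffljkofo" (len 8), cursors c1@3 c2@3 c3@8, authorship 12....3.

Answer: ffljkofo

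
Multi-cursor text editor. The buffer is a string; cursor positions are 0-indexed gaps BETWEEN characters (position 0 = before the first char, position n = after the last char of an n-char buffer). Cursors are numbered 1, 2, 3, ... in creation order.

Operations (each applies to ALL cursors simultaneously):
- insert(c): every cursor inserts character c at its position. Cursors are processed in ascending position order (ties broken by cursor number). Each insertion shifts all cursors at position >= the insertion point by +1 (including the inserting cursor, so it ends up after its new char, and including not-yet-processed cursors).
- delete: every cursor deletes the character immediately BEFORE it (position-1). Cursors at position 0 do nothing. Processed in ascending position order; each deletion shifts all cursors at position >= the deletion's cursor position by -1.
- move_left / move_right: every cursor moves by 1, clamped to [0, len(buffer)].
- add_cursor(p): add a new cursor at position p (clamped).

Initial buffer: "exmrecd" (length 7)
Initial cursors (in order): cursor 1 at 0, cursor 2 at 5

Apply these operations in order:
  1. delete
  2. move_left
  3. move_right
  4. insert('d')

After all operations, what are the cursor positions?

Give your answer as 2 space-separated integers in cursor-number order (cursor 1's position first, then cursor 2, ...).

After op 1 (delete): buffer="exmrcd" (len 6), cursors c1@0 c2@4, authorship ......
After op 2 (move_left): buffer="exmrcd" (len 6), cursors c1@0 c2@3, authorship ......
After op 3 (move_right): buffer="exmrcd" (len 6), cursors c1@1 c2@4, authorship ......
After op 4 (insert('d')): buffer="edxmrdcd" (len 8), cursors c1@2 c2@6, authorship .1...2..

Answer: 2 6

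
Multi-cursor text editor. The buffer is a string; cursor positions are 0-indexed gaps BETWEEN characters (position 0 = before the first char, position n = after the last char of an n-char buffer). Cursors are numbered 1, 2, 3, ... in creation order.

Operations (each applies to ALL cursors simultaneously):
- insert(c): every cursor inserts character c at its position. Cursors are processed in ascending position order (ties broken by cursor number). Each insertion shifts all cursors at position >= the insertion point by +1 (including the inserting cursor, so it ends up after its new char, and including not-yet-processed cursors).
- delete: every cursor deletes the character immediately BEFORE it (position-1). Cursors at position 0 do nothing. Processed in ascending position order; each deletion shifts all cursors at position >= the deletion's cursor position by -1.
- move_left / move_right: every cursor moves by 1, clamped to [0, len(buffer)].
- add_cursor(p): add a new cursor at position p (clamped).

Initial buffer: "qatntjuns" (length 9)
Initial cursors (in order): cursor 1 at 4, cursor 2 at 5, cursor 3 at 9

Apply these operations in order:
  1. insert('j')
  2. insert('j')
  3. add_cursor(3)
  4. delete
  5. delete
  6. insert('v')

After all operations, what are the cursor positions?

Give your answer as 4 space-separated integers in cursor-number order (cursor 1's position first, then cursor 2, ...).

Answer: 4 6 11 2

Derivation:
After op 1 (insert('j')): buffer="qatnjtjjunsj" (len 12), cursors c1@5 c2@7 c3@12, authorship ....1.2....3
After op 2 (insert('j')): buffer="qatnjjtjjjunsjj" (len 15), cursors c1@6 c2@9 c3@15, authorship ....11.22....33
After op 3 (add_cursor(3)): buffer="qatnjjtjjjunsjj" (len 15), cursors c4@3 c1@6 c2@9 c3@15, authorship ....11.22....33
After op 4 (delete): buffer="qanjtjjunsj" (len 11), cursors c4@2 c1@4 c2@6 c3@11, authorship ...1.2....3
After op 5 (delete): buffer="qntjuns" (len 7), cursors c4@1 c1@2 c2@3 c3@7, authorship .......
After op 6 (insert('v')): buffer="qvnvtvjunsv" (len 11), cursors c4@2 c1@4 c2@6 c3@11, authorship .4.1.2....3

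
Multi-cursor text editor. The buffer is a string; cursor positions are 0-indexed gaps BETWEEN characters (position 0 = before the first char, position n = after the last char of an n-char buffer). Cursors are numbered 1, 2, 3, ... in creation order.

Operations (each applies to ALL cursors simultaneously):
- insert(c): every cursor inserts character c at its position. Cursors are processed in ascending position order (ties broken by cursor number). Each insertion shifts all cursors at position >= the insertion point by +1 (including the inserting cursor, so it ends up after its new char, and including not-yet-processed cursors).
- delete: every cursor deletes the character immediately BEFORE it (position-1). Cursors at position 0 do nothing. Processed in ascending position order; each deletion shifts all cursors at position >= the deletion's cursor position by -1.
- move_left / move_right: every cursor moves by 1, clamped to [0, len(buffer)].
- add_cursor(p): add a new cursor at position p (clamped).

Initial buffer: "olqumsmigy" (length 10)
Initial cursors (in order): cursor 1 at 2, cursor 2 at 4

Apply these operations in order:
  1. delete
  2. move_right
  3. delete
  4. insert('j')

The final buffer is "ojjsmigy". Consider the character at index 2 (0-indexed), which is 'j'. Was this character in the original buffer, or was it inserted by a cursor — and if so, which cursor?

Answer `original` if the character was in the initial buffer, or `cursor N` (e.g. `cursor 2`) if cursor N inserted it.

After op 1 (delete): buffer="oqmsmigy" (len 8), cursors c1@1 c2@2, authorship ........
After op 2 (move_right): buffer="oqmsmigy" (len 8), cursors c1@2 c2@3, authorship ........
After op 3 (delete): buffer="osmigy" (len 6), cursors c1@1 c2@1, authorship ......
After op 4 (insert('j')): buffer="ojjsmigy" (len 8), cursors c1@3 c2@3, authorship .12.....
Authorship (.=original, N=cursor N): . 1 2 . . . . .
Index 2: author = 2

Answer: cursor 2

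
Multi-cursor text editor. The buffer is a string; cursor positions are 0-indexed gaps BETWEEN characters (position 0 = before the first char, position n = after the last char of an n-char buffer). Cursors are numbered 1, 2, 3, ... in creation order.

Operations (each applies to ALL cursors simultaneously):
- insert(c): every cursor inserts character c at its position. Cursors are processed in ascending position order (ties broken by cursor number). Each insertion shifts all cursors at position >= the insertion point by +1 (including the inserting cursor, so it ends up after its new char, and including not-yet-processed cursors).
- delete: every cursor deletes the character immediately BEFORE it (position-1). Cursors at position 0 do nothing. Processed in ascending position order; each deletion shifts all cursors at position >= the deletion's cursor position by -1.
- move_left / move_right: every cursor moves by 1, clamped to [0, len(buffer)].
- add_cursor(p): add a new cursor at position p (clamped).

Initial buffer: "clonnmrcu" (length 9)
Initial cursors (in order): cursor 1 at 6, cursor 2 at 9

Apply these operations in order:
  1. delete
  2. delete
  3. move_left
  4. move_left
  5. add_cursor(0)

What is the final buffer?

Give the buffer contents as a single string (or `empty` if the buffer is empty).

Answer: clonr

Derivation:
After op 1 (delete): buffer="clonnrc" (len 7), cursors c1@5 c2@7, authorship .......
After op 2 (delete): buffer="clonr" (len 5), cursors c1@4 c2@5, authorship .....
After op 3 (move_left): buffer="clonr" (len 5), cursors c1@3 c2@4, authorship .....
After op 4 (move_left): buffer="clonr" (len 5), cursors c1@2 c2@3, authorship .....
After op 5 (add_cursor(0)): buffer="clonr" (len 5), cursors c3@0 c1@2 c2@3, authorship .....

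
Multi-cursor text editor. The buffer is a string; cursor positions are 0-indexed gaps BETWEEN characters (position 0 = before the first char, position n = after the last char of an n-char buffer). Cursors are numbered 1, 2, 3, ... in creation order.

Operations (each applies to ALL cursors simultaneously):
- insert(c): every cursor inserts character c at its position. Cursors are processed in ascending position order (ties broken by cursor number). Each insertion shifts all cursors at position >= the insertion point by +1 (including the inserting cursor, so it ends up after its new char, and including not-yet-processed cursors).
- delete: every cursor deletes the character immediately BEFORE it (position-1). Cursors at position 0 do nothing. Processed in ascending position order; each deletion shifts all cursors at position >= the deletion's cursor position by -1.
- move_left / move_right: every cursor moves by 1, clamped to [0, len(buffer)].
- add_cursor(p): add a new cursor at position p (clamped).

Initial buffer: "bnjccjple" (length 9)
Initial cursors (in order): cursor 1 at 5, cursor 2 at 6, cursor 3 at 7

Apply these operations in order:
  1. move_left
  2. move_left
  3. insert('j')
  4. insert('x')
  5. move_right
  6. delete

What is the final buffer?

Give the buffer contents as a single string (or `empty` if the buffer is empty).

After op 1 (move_left): buffer="bnjccjple" (len 9), cursors c1@4 c2@5 c3@6, authorship .........
After op 2 (move_left): buffer="bnjccjple" (len 9), cursors c1@3 c2@4 c3@5, authorship .........
After op 3 (insert('j')): buffer="bnjjcjcjjple" (len 12), cursors c1@4 c2@6 c3@8, authorship ...1.2.3....
After op 4 (insert('x')): buffer="bnjjxcjxcjxjple" (len 15), cursors c1@5 c2@8 c3@11, authorship ...11.22.33....
After op 5 (move_right): buffer="bnjjxcjxcjxjple" (len 15), cursors c1@6 c2@9 c3@12, authorship ...11.22.33....
After op 6 (delete): buffer="bnjjxjxjxple" (len 12), cursors c1@5 c2@7 c3@9, authorship ...112233...

Answer: bnjjxjxjxple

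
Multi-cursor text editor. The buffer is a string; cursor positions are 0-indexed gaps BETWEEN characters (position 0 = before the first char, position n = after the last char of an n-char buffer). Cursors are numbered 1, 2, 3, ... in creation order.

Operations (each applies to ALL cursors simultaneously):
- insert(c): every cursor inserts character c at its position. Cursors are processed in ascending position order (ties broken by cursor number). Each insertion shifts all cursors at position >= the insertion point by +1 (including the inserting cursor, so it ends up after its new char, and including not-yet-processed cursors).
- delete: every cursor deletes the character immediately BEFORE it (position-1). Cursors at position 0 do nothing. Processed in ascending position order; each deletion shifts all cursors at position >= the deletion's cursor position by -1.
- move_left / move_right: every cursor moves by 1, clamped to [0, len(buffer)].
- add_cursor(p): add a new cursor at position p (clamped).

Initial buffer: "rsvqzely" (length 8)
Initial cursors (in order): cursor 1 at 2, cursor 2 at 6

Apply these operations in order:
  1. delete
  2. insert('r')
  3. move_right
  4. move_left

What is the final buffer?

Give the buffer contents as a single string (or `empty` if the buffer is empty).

After op 1 (delete): buffer="rvqzly" (len 6), cursors c1@1 c2@4, authorship ......
After op 2 (insert('r')): buffer="rrvqzrly" (len 8), cursors c1@2 c2@6, authorship .1...2..
After op 3 (move_right): buffer="rrvqzrly" (len 8), cursors c1@3 c2@7, authorship .1...2..
After op 4 (move_left): buffer="rrvqzrly" (len 8), cursors c1@2 c2@6, authorship .1...2..

Answer: rrvqzrly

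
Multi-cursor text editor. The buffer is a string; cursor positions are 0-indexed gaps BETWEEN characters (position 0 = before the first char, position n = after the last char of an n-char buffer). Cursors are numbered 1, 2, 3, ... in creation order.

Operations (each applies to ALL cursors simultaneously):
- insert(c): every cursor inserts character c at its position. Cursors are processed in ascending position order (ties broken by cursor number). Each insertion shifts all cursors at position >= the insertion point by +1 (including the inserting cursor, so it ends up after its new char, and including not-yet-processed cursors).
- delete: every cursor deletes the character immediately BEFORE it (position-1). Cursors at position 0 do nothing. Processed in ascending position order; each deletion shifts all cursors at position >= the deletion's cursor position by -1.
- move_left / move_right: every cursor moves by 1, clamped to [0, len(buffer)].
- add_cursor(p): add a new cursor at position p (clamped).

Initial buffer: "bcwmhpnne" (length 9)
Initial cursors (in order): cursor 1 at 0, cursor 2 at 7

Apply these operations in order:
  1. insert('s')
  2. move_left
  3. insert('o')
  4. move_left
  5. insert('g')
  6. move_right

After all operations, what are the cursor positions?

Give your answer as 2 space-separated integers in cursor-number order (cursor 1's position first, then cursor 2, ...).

Answer: 2 12

Derivation:
After op 1 (insert('s')): buffer="sbcwmhpnsne" (len 11), cursors c1@1 c2@9, authorship 1.......2..
After op 2 (move_left): buffer="sbcwmhpnsne" (len 11), cursors c1@0 c2@8, authorship 1.......2..
After op 3 (insert('o')): buffer="osbcwmhpnosne" (len 13), cursors c1@1 c2@10, authorship 11.......22..
After op 4 (move_left): buffer="osbcwmhpnosne" (len 13), cursors c1@0 c2@9, authorship 11.......22..
After op 5 (insert('g')): buffer="gosbcwmhpngosne" (len 15), cursors c1@1 c2@11, authorship 111.......222..
After op 6 (move_right): buffer="gosbcwmhpngosne" (len 15), cursors c1@2 c2@12, authorship 111.......222..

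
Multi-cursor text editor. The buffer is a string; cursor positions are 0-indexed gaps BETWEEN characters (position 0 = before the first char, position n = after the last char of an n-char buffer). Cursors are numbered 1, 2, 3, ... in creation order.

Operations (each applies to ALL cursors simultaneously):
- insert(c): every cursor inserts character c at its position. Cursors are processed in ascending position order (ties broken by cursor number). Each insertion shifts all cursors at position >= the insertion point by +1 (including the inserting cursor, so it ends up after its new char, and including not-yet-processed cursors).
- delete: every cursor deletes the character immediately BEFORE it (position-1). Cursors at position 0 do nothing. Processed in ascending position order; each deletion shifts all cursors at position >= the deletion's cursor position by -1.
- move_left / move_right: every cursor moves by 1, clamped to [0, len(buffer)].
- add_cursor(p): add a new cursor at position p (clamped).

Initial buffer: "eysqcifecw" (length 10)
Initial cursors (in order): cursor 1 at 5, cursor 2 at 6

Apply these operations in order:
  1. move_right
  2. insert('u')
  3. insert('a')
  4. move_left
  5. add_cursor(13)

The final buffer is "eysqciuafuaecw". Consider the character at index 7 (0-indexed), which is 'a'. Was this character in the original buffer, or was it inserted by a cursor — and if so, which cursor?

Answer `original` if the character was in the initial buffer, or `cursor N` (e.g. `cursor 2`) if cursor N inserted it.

Answer: cursor 1

Derivation:
After op 1 (move_right): buffer="eysqcifecw" (len 10), cursors c1@6 c2@7, authorship ..........
After op 2 (insert('u')): buffer="eysqciufuecw" (len 12), cursors c1@7 c2@9, authorship ......1.2...
After op 3 (insert('a')): buffer="eysqciuafuaecw" (len 14), cursors c1@8 c2@11, authorship ......11.22...
After op 4 (move_left): buffer="eysqciuafuaecw" (len 14), cursors c1@7 c2@10, authorship ......11.22...
After op 5 (add_cursor(13)): buffer="eysqciuafuaecw" (len 14), cursors c1@7 c2@10 c3@13, authorship ......11.22...
Authorship (.=original, N=cursor N): . . . . . . 1 1 . 2 2 . . .
Index 7: author = 1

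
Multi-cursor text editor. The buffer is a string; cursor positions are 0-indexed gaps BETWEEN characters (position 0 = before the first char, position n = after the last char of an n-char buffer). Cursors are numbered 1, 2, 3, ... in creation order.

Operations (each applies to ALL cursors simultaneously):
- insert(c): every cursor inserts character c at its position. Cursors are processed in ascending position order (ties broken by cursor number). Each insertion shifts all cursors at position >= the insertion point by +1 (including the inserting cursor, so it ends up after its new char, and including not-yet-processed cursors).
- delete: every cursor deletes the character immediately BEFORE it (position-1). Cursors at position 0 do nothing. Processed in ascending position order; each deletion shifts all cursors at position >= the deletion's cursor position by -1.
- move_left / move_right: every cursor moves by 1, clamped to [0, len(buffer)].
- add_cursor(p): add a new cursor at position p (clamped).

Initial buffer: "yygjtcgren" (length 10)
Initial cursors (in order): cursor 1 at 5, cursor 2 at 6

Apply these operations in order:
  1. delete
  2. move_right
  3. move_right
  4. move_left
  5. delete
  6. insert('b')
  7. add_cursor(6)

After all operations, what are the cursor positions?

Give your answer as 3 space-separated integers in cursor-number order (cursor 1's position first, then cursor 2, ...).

After op 1 (delete): buffer="yygjgren" (len 8), cursors c1@4 c2@4, authorship ........
After op 2 (move_right): buffer="yygjgren" (len 8), cursors c1@5 c2@5, authorship ........
After op 3 (move_right): buffer="yygjgren" (len 8), cursors c1@6 c2@6, authorship ........
After op 4 (move_left): buffer="yygjgren" (len 8), cursors c1@5 c2@5, authorship ........
After op 5 (delete): buffer="yygren" (len 6), cursors c1@3 c2@3, authorship ......
After op 6 (insert('b')): buffer="yygbbren" (len 8), cursors c1@5 c2@5, authorship ...12...
After op 7 (add_cursor(6)): buffer="yygbbren" (len 8), cursors c1@5 c2@5 c3@6, authorship ...12...

Answer: 5 5 6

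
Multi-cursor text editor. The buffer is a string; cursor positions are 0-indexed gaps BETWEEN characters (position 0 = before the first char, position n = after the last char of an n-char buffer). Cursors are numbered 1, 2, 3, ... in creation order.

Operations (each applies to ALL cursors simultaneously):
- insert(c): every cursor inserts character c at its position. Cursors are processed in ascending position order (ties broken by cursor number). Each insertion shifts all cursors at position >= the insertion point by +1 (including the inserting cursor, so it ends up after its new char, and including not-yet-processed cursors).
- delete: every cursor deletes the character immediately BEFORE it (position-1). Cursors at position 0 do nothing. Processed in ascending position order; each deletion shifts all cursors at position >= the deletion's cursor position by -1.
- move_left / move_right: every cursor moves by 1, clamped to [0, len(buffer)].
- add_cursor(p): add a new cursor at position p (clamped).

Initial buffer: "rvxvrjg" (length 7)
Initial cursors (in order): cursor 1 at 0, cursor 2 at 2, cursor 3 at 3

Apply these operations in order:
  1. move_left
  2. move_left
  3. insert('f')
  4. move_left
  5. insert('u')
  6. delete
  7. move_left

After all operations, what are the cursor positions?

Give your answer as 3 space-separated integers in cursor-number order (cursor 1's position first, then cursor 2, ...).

After op 1 (move_left): buffer="rvxvrjg" (len 7), cursors c1@0 c2@1 c3@2, authorship .......
After op 2 (move_left): buffer="rvxvrjg" (len 7), cursors c1@0 c2@0 c3@1, authorship .......
After op 3 (insert('f')): buffer="ffrfvxvrjg" (len 10), cursors c1@2 c2@2 c3@4, authorship 12.3......
After op 4 (move_left): buffer="ffrfvxvrjg" (len 10), cursors c1@1 c2@1 c3@3, authorship 12.3......
After op 5 (insert('u')): buffer="fuufrufvxvrjg" (len 13), cursors c1@3 c2@3 c3@6, authorship 1122.33......
After op 6 (delete): buffer="ffrfvxvrjg" (len 10), cursors c1@1 c2@1 c3@3, authorship 12.3......
After op 7 (move_left): buffer="ffrfvxvrjg" (len 10), cursors c1@0 c2@0 c3@2, authorship 12.3......

Answer: 0 0 2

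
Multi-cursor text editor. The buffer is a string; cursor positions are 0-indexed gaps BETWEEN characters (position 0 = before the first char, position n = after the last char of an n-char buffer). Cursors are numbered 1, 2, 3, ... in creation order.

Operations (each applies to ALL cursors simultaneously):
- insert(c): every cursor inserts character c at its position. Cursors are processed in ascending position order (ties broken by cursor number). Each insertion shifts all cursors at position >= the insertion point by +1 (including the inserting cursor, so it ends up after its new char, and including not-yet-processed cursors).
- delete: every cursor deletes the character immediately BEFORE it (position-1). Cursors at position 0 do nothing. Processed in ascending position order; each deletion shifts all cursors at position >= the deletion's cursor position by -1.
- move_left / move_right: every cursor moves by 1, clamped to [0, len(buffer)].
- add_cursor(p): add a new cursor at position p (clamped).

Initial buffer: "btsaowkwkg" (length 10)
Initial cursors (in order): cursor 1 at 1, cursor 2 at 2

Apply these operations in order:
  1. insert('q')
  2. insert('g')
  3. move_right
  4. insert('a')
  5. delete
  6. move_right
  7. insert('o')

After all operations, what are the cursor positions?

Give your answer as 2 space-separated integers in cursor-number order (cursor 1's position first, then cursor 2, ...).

Answer: 6 10

Derivation:
After op 1 (insert('q')): buffer="bqtqsaowkwkg" (len 12), cursors c1@2 c2@4, authorship .1.2........
After op 2 (insert('g')): buffer="bqgtqgsaowkwkg" (len 14), cursors c1@3 c2@6, authorship .11.22........
After op 3 (move_right): buffer="bqgtqgsaowkwkg" (len 14), cursors c1@4 c2@7, authorship .11.22........
After op 4 (insert('a')): buffer="bqgtaqgsaaowkwkg" (len 16), cursors c1@5 c2@9, authorship .11.122.2.......
After op 5 (delete): buffer="bqgtqgsaowkwkg" (len 14), cursors c1@4 c2@7, authorship .11.22........
After op 6 (move_right): buffer="bqgtqgsaowkwkg" (len 14), cursors c1@5 c2@8, authorship .11.22........
After op 7 (insert('o')): buffer="bqgtqogsaoowkwkg" (len 16), cursors c1@6 c2@10, authorship .11.212..2......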